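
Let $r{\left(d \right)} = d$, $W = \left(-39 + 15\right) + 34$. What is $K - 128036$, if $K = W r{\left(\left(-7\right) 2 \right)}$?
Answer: $-128176$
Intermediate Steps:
$W = 10$ ($W = -24 + 34 = 10$)
$K = -140$ ($K = 10 \left(\left(-7\right) 2\right) = 10 \left(-14\right) = -140$)
$K - 128036 = -140 - 128036 = -128176$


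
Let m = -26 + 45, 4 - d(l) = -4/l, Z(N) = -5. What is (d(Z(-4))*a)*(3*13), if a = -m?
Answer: -11856/5 ≈ -2371.2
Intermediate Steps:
d(l) = 4 + 4/l (d(l) = 4 - (-4)/l = 4 + 4/l)
m = 19
a = -19 (a = -1*19 = -19)
(d(Z(-4))*a)*(3*13) = ((4 + 4/(-5))*(-19))*(3*13) = ((4 + 4*(-⅕))*(-19))*39 = ((4 - ⅘)*(-19))*39 = ((16/5)*(-19))*39 = -304/5*39 = -11856/5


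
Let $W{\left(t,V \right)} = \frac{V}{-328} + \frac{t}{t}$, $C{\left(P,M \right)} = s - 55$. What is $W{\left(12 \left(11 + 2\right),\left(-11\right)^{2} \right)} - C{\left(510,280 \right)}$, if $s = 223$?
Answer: $- \frac{54897}{328} \approx -167.37$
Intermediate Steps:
$C{\left(P,M \right)} = 168$ ($C{\left(P,M \right)} = 223 - 55 = 168$)
$W{\left(t,V \right)} = 1 - \frac{V}{328}$ ($W{\left(t,V \right)} = V \left(- \frac{1}{328}\right) + 1 = - \frac{V}{328} + 1 = 1 - \frac{V}{328}$)
$W{\left(12 \left(11 + 2\right),\left(-11\right)^{2} \right)} - C{\left(510,280 \right)} = \left(1 - \frac{\left(-11\right)^{2}}{328}\right) - 168 = \left(1 - \frac{121}{328}\right) - 168 = \frac{207}{328} - 168 = - \frac{54897}{328}$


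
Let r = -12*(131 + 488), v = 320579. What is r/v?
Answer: -7428/320579 ≈ -0.023171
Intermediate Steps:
r = -7428 (r = -12*619 = -7428)
r/v = -7428/320579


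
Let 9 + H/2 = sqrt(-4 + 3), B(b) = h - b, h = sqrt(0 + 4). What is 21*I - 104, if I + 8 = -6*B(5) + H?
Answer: -272 + 42*I ≈ -272.0 + 42.0*I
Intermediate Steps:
h = 2 (h = sqrt(4) = 2)
B(b) = 2 - b
H = -18 + 2*I (H = -18 + 2*sqrt(-4 + 3) = -18 + 2*sqrt(-1) = -18 + 2*I ≈ -18.0 + 2.0*I)
I = -8 + 2*I (I = -8 + (-6*(2 - 1*5) + (-18 + 2*I)) = -8 + (-6*(2 - 5) + (-18 + 2*I)) = -8 + (-6*(-3) + (-18 + 2*I)) = -8 + (18 + (-18 + 2*I)) = -8 + 2*I ≈ -8.0 + 2.0*I)
21*I - 104 = 21*(-8 + 2*I) - 104 = (-168 + 42*I) - 104 = -272 + 42*I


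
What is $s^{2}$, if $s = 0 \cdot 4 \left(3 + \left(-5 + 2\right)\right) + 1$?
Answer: $1$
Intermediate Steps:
$s = 1$ ($s = 0 \cdot 4 \left(3 - 3\right) + 1 = 0 \cdot 4 \cdot 0 + 1 = 0 \cdot 0 + 1 = 0 + 1 = 1$)
$s^{2} = 1^{2} = 1$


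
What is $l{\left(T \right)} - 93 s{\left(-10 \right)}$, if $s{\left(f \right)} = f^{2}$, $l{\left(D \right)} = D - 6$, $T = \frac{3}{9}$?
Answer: $- \frac{27917}{3} \approx -9305.7$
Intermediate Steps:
$T = \frac{1}{3}$ ($T = 3 \cdot \frac{1}{9} = \frac{1}{3} \approx 0.33333$)
$l{\left(D \right)} = -6 + D$
$l{\left(T \right)} - 93 s{\left(-10 \right)} = \left(-6 + \frac{1}{3}\right) - 93 \left(-10\right)^{2} = - \frac{17}{3} - 9300 = - \frac{27917}{3}$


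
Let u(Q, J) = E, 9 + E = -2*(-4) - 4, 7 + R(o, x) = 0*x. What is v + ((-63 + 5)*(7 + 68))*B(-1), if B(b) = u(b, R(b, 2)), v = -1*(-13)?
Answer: 21763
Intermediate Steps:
R(o, x) = -7 (R(o, x) = -7 + 0*x = -7 + 0 = -7)
v = 13
E = -5 (E = -9 + (-2*(-4) - 4) = -9 + (8 - 4) = -9 + 4 = -5)
u(Q, J) = -5
B(b) = -5
v + ((-63 + 5)*(7 + 68))*B(-1) = 13 + ((-63 + 5)*(7 + 68))*(-5) = 13 - 58*75*(-5) = 13 - 4350*(-5) = 13 + 21750 = 21763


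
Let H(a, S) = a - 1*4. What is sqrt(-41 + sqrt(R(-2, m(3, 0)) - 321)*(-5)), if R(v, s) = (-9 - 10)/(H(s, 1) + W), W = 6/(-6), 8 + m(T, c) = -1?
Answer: sqrt(-8036 - 350*I*sqrt(2506))/14 ≈ 5.3548 - 8.3471*I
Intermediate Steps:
m(T, c) = -9 (m(T, c) = -8 - 1 = -9)
H(a, S) = -4 + a (H(a, S) = a - 4 = -4 + a)
W = -1 (W = 6*(-1/6) = -1)
R(v, s) = -19/(-5 + s) (R(v, s) = (-9 - 10)/((-4 + s) - 1) = -19/(-5 + s))
sqrt(-41 + sqrt(R(-2, m(3, 0)) - 321)*(-5)) = sqrt(-41 + sqrt(-19/(-5 - 9) - 321)*(-5)) = sqrt(-41 + sqrt(-19/(-14) - 321)*(-5)) = sqrt(-41 + sqrt(-19*(-1/14) - 321)*(-5)) = sqrt(-41 + sqrt(19/14 - 321)*(-5)) = sqrt(-41 + sqrt(-4475/14)*(-5)) = sqrt(-41 + (5*I*sqrt(2506)/14)*(-5)) = sqrt(-41 - 25*I*sqrt(2506)/14)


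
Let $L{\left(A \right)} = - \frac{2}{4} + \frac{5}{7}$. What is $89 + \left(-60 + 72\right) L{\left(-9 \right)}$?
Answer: $\frac{641}{7} \approx 91.571$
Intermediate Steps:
$L{\left(A \right)} = \frac{3}{14}$ ($L{\left(A \right)} = \left(-2\right) \frac{1}{4} + 5 \cdot \frac{1}{7} = - \frac{1}{2} + \frac{5}{7} = \frac{3}{14}$)
$89 + \left(-60 + 72\right) L{\left(-9 \right)} = 89 + \left(-60 + 72\right) \frac{3}{14} = 89 + 12 \cdot \frac{3}{14} = 89 + \frac{18}{7} = \frac{641}{7}$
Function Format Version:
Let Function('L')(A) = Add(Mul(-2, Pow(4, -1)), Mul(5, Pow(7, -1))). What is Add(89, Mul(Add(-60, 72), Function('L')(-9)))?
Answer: Rational(641, 7) ≈ 91.571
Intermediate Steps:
Function('L')(A) = Rational(3, 14) (Function('L')(A) = Add(Mul(-2, Rational(1, 4)), Mul(5, Rational(1, 7))) = Add(Rational(-1, 2), Rational(5, 7)) = Rational(3, 14))
Add(89, Mul(Add(-60, 72), Function('L')(-9))) = Add(89, Mul(Add(-60, 72), Rational(3, 14))) = Add(89, Mul(12, Rational(3, 14))) = Add(89, Rational(18, 7)) = Rational(641, 7)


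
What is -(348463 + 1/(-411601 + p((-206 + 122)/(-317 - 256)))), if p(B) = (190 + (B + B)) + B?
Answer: -27382019385880/78579417 ≈ -3.4846e+5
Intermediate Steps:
p(B) = 190 + 3*B (p(B) = (190 + 2*B) + B = 190 + 3*B)
-(348463 + 1/(-411601 + p((-206 + 122)/(-317 - 256)))) = -(348463 + 1/(-411601 + (190 + 3*((-206 + 122)/(-317 - 256))))) = -(348463 + 1/(-411601 + (190 + 3*(-84/(-573))))) = -(348463 + 1/(-411601 + (190 + 3*(-84*(-1/573))))) = -(348463 + 1/(-411601 + (190 + 3*(28/191)))) = -(348463 + 1/(-411601 + (190 + 84/191))) = -(348463 + 1/(-411601 + 36374/191)) = -(348463 + 1/(-78579417/191)) = -(348463 - 191/78579417) = -1*27382019385880/78579417 = -27382019385880/78579417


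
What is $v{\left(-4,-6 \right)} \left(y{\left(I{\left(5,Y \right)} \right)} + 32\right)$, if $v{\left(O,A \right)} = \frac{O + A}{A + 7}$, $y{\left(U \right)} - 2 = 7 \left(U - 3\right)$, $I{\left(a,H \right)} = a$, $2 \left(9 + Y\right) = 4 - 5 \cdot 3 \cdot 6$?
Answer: $-480$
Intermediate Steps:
$Y = -52$ ($Y = -9 + \frac{4 - 5 \cdot 3 \cdot 6}{2} = -9 + \frac{4 - 15 \cdot 6}{2} = -9 + \frac{4 - 90}{2} = -9 + \frac{1}{2} \left(-86\right) = -9 - 43 = -52$)
$y{\left(U \right)} = -19 + 7 U$ ($y{\left(U \right)} = 2 + 7 \left(U - 3\right) = 2 + 7 \left(-3 + U\right) = 2 + \left(-21 + 7 U\right) = -19 + 7 U$)
$v{\left(O,A \right)} = \frac{A + O}{7 + A}$
$v{\left(-4,-6 \right)} \left(y{\left(I{\left(5,Y \right)} \right)} + 32\right) = \frac{-6 - 4}{7 - 6} \left(\left(-19 + 7 \cdot 5\right) + 32\right) = 1^{-1} \left(-10\right) \left(\left(-19 + 35\right) + 32\right) = 1 \left(-10\right) \left(16 + 32\right) = \left(-10\right) 48 = -480$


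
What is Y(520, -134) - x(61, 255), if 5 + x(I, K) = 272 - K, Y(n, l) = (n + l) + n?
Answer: 894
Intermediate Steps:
Y(n, l) = l + 2*n (Y(n, l) = (l + n) + n = l + 2*n)
x(I, K) = 267 - K (x(I, K) = -5 + (272 - K) = 267 - K)
Y(520, -134) - x(61, 255) = (-134 + 2*520) - (267 - 1*255) = (-134 + 1040) - (267 - 255) = 906 - 1*12 = 906 - 12 = 894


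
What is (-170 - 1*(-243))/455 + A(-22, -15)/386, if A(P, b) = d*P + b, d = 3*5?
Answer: -128797/175630 ≈ -0.73334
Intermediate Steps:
d = 15
A(P, b) = b + 15*P (A(P, b) = 15*P + b = b + 15*P)
(-170 - 1*(-243))/455 + A(-22, -15)/386 = (-170 - 1*(-243))/455 + (-15 + 15*(-22))/386 = (-170 + 243)*(1/455) + (-15 - 330)*(1/386) = 73*(1/455) - 345*1/386 = 73/455 - 345/386 = -128797/175630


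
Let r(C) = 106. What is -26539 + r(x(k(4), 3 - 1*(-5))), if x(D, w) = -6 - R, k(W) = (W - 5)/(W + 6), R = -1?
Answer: -26433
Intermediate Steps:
k(W) = (-5 + W)/(6 + W)
x(D, w) = -5 (x(D, w) = -6 - 1*(-1) = -6 + 1 = -5)
-26539 + r(x(k(4), 3 - 1*(-5))) = -26539 + 106 = -26433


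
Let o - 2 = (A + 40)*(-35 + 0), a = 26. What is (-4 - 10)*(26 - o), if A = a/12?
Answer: -62993/3 ≈ -20998.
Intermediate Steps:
A = 13/6 (A = 26/12 = 26*(1/12) = 13/6 ≈ 2.1667)
o = -8843/6 (o = 2 + (13/6 + 40)*(-35 + 0) = 2 + (253/6)*(-35) = 2 - 8855/6 = -8843/6 ≈ -1473.8)
(-4 - 10)*(26 - o) = (-4 - 10)*(26 - 1*(-8843/6)) = -14*(26 + 8843/6) = -14*8999/6 = -62993/3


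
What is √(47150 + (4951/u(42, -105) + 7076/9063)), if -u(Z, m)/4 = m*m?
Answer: 11*√1936232498609/70490 ≈ 217.14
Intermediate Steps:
u(Z, m) = -4*m² (u(Z, m) = -4*m*m = -4*m²)
√(47150 + (4951/u(42, -105) + 7076/9063)) = √(47150 + (4951/((-4*(-105)²)) + 7076/9063)) = √(47150 + (4951/((-4*11025)) + 7076*(1/9063))) = √(47150 + (4951/(-44100) + 7076/9063)) = √(47150 + (4951*(-1/44100) + 7076/9063)) = √(47150 + (-4951/44100 + 7076/9063)) = √(47150 + 3298527/4934300) = √(232655543527/4934300) = 11*√1936232498609/70490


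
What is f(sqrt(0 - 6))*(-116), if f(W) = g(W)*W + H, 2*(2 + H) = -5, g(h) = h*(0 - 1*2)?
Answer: -870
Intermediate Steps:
g(h) = -2*h (g(h) = h*(0 - 2) = h*(-2) = -2*h)
H = -9/2 (H = -2 + (1/2)*(-5) = -2 - 5/2 = -9/2 ≈ -4.5000)
f(W) = -9/2 - 2*W**2 (f(W) = (-2*W)*W - 9/2 = -2*W**2 - 9/2 = -9/2 - 2*W**2)
f(sqrt(0 - 6))*(-116) = (-9/2 - 2*(sqrt(0 - 6))**2)*(-116) = (-9/2 - 2*(sqrt(-6))**2)*(-116) = (-9/2 - 2*(I*sqrt(6))**2)*(-116) = (-9/2 - 2*(-6))*(-116) = (-9/2 + 12)*(-116) = (15/2)*(-116) = -870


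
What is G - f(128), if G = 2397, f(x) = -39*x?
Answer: 7389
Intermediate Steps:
G - f(128) = 2397 - (-39)*128 = 2397 - 1*(-4992) = 2397 + 4992 = 7389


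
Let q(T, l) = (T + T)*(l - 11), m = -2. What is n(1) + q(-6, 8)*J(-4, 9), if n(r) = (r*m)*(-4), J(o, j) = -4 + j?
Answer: 188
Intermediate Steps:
q(T, l) = 2*T*(-11 + l) (q(T, l) = (2*T)*(-11 + l) = 2*T*(-11 + l))
n(r) = 8*r (n(r) = (r*(-2))*(-4) = -2*r*(-4) = 8*r)
n(1) + q(-6, 8)*J(-4, 9) = 8*1 + (2*(-6)*(-11 + 8))*(-4 + 9) = 8 + (2*(-6)*(-3))*5 = 8 + 36*5 = 8 + 180 = 188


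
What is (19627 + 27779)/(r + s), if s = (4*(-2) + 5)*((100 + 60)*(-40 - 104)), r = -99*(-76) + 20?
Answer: 23703/38332 ≈ 0.61836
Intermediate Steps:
r = 7544 (r = 7524 + 20 = 7544)
s = 69120 (s = (-8 + 5)*(160*(-144)) = -3*(-23040) = 69120)
(19627 + 27779)/(r + s) = (19627 + 27779)/(7544 + 69120) = 47406/76664 = 47406*(1/76664) = 23703/38332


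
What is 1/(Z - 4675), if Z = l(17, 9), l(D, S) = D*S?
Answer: -1/4522 ≈ -0.00022114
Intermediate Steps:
Z = 153 (Z = 17*9 = 153)
1/(Z - 4675) = 1/(153 - 4675) = 1/(-4522) = -1/4522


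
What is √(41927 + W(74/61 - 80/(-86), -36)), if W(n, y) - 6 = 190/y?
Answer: √1509398/6 ≈ 204.76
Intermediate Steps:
W(n, y) = 6 + 190/y
√(41927 + W(74/61 - 80/(-86), -36)) = √(41927 + (6 + 190/(-36))) = √(41927 + (6 + 190*(-1/36))) = √(41927 + (6 - 95/18)) = √(41927 + 13/18) = √(754699/18) = √1509398/6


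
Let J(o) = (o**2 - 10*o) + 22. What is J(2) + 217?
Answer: 223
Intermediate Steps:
J(o) = 22 + o**2 - 10*o
J(2) + 217 = (22 + 2**2 - 10*2) + 217 = (22 + 4 - 20) + 217 = 6 + 217 = 223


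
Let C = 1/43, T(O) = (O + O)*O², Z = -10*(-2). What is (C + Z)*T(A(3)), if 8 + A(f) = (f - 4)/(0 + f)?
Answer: -8968750/387 ≈ -23175.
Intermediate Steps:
Z = 20
A(f) = -8 + (-4 + f)/f (A(f) = -8 + (f - 4)/(0 + f) = -8 + (-4 + f)/f)
T(O) = 2*O³ (T(O) = (2*O)*O² = 2*O³)
C = 1/43 ≈ 0.023256
(C + Z)*T(A(3)) = (1/43 + 20)*(2*(-7 - 4/3)³) = 861*(2*(-7 - 4*⅓)³)/43 = 861*(2*(-7 - 4/3)³)/43 = 861*(2*(-25/3)³)/43 = 861*(2*(-15625/27))/43 = (861/43)*(-31250/27) = -8968750/387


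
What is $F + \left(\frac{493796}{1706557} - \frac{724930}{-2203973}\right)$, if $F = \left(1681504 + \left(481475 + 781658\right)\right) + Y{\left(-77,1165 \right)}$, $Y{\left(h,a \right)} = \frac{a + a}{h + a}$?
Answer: $\frac{6025015103148901508765}{2046095819722784} \approx 2.9446 \cdot 10^{6}$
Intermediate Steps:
$Y{\left(h,a \right)} = \frac{2 a}{a + h}$
$F = \frac{1601883693}{544}$ ($F = \left(1681504 + \left(481475 + 781658\right)\right) + 2 \cdot 1165 \frac{1}{1165 - 77} = \left(1681504 + 1263133\right) + 2 \cdot 1165 \cdot \frac{1}{1088} = 2944637 + 2 \cdot 1165 \cdot \frac{1}{1088} = 2944637 + \frac{1165}{544} = \frac{1601883693}{544} \approx 2.9446 \cdot 10^{6}$)
$F + \left(\frac{493796}{1706557} - \frac{724930}{-2203973}\right) = \frac{1601883693}{544} + \left(\frac{493796}{1706557} - \frac{724930}{-2203973}\right) = \frac{1601883693}{544} + \left(493796 \cdot \frac{1}{1706557} - - \frac{724930}{2203973}\right) = \frac{1601883693}{544} + \left(\frac{493796}{1706557} + \frac{724930}{2203973}\right) = \frac{1601883693}{544} + \frac{2325447417518}{3761205550961} = \frac{6025015103148901508765}{2046095819722784}$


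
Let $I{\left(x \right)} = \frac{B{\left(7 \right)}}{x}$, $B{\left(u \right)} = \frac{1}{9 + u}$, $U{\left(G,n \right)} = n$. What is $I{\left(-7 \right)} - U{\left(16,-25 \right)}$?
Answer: $\frac{2799}{112} \approx 24.991$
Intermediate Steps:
$I{\left(x \right)} = \frac{1}{16 x}$ ($I{\left(x \right)} = \frac{1}{\left(9 + 7\right) x} = \frac{1}{16 x}$)
$I{\left(-7 \right)} - U{\left(16,-25 \right)} = \frac{1}{16 \left(-7\right)} - -25 = \frac{1}{16} \left(- \frac{1}{7}\right) + 25 = - \frac{1}{112} + 25 = \frac{2799}{112}$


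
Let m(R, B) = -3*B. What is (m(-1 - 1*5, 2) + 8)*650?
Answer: 1300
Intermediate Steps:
(m(-1 - 1*5, 2) + 8)*650 = (-3*2 + 8)*650 = (-6 + 8)*650 = 2*650 = 1300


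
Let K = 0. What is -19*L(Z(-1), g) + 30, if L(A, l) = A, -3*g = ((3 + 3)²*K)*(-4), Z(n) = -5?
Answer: 125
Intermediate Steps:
g = 0 (g = -(3 + 3)²*0*(-4)/3 = -6²*0*(-4)/3 = -36*0*(-4)/3 = -0*(-4) = -⅓*0 = 0)
-19*L(Z(-1), g) + 30 = -19*(-5) + 30 = 95 + 30 = 125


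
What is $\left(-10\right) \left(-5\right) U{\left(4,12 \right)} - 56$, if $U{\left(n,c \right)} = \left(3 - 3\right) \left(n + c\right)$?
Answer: $-56$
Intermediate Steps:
$U{\left(n,c \right)} = 0$ ($U{\left(n,c \right)} = 0 \left(c + n\right) = 0$)
$\left(-10\right) \left(-5\right) U{\left(4,12 \right)} - 56 = \left(-10\right) \left(-5\right) 0 - 56 = 50 \cdot 0 - 56 = 0 - 56 = -56$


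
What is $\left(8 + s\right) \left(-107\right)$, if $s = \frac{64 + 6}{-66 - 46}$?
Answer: $- \frac{6313}{8} \approx -789.13$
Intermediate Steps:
$s = - \frac{5}{8}$ ($s = \frac{70}{-112} = 70 \left(- \frac{1}{112}\right) = - \frac{5}{8} \approx -0.625$)
$\left(8 + s\right) \left(-107\right) = \left(8 - \frac{5}{8}\right) \left(-107\right) = \frac{59}{8} \left(-107\right) = - \frac{6313}{8}$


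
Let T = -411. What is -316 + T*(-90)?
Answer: 36674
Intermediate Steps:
-316 + T*(-90) = -316 - 411*(-90) = -316 + 36990 = 36674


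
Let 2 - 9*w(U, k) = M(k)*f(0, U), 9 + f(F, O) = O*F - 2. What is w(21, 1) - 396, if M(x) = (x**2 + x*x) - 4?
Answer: -3584/9 ≈ -398.22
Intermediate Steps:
M(x) = -4 + 2*x**2 (M(x) = (x**2 + x**2) - 4 = 2*x**2 - 4 = -4 + 2*x**2)
f(F, O) = -11 + F*O (f(F, O) = -9 + (O*F - 2) = -9 + (F*O - 2) = -9 + (-2 + F*O) = -11 + F*O)
w(U, k) = -14/3 + 22*k**2/9 (w(U, k) = 2/9 - (-4 + 2*k**2)*(-11 + 0*U)/9 = 2/9 - (-4 + 2*k**2)*(-11 + 0)/9 = 2/9 - (-4 + 2*k**2)*(-11)/9 = 2/9 - (44 - 22*k**2)/9 = 2/9 + (-44/9 + 22*k**2/9) = -14/3 + 22*k**2/9)
w(21, 1) - 396 = (-14/3 + (22/9)*1**2) - 396 = (-14/3 + (22/9)*1) - 396 = (-14/3 + 22/9) - 396 = -20/9 - 396 = -3584/9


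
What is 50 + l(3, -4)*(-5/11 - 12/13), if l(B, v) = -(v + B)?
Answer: 6953/143 ≈ 48.622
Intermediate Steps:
l(B, v) = -B - v (l(B, v) = -(B + v) = -B - v)
50 + l(3, -4)*(-5/11 - 12/13) = 50 + (-1*3 - 1*(-4))*(-5/11 - 12/13) = 50 + (-3 + 4)*(-5*1/11 - 12*1/13) = 50 + 1*(-5/11 - 12/13) = 50 + 1*(-197/143) = 50 - 197/143 = 6953/143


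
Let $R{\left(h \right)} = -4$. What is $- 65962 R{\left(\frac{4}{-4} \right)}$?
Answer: $263848$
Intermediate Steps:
$- 65962 R{\left(\frac{4}{-4} \right)} = \left(-65962\right) \left(-4\right) = 263848$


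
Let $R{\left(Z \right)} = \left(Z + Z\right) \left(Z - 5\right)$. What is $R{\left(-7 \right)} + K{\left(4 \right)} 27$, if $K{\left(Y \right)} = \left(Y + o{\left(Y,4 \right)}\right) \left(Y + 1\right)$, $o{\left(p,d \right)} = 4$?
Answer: $1248$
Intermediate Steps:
$R{\left(Z \right)} = 2 Z \left(-5 + Z\right)$
$K{\left(Y \right)} = \left(1 + Y\right) \left(4 + Y\right)$ ($K{\left(Y \right)} = \left(Y + 4\right) \left(Y + 1\right) = \left(4 + Y\right) \left(1 + Y\right) = \left(1 + Y\right) \left(4 + Y\right)$)
$R{\left(-7 \right)} + K{\left(4 \right)} 27 = 2 \left(-7\right) \left(-5 - 7\right) + \left(4 + 4^{2} + 5 \cdot 4\right) 27 = 2 \left(-7\right) \left(-12\right) + \left(4 + 16 + 20\right) 27 = 168 + 40 \cdot 27 = 168 + 1080 = 1248$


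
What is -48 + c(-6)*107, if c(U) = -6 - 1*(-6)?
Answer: -48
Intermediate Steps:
c(U) = 0 (c(U) = -6 + 6 = 0)
-48 + c(-6)*107 = -48 + 0*107 = -48 + 0 = -48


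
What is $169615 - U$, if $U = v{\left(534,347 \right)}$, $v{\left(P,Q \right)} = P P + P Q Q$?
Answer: $-64413947$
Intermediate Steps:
$v{\left(P,Q \right)} = P^{2} + P Q^{2}$
$U = 64583562$ ($U = 534 \left(534 + 347^{2}\right) = 534 \left(534 + 120409\right) = 534 \cdot 120943 = 64583562$)
$169615 - U = 169615 - 64583562 = -64413947$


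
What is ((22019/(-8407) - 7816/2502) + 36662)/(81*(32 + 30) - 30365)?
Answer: -385519609609/266536309851 ≈ -1.4464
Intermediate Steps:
((22019/(-8407) - 7816/2502) + 36662)/(81*(32 + 30) - 30365) = ((22019*(-1/8407) - 7816*1/2502) + 36662)/(81*62 - 30365) = ((-22019/8407 - 3908/1251) + 36662)/(5022 - 30365) = (-60400325/10517157 + 36662)/(-25343) = (385519609609/10517157)*(-1/25343) = -385519609609/266536309851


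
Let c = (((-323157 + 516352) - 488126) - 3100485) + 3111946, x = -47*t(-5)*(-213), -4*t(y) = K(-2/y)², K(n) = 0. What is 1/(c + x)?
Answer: -1/283470 ≈ -3.5277e-6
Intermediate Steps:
t(y) = 0 (t(y) = -¼*0² = -¼*0 = 0)
x = 0 (x = -47*0*(-213) = 0*(-213) = 0)
c = -283470 (c = ((193195 - 488126) - 3100485) + 3111946 = (-294931 - 3100485) + 3111946 = -3395416 + 3111946 = -283470)
1/(c + x) = 1/(-283470 + 0) = 1/(-283470) = -1/283470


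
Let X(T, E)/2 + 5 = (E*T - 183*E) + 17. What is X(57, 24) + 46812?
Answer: 40788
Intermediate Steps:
X(T, E) = 24 - 366*E + 2*E*T (X(T, E) = -10 + 2*((E*T - 183*E) + 17) = -10 + 2*((-183*E + E*T) + 17) = -10 + 2*(17 - 183*E + E*T) = -10 + (34 - 366*E + 2*E*T) = 24 - 366*E + 2*E*T)
X(57, 24) + 46812 = (24 - 366*24 + 2*24*57) + 46812 = (24 - 8784 + 2736) + 46812 = -6024 + 46812 = 40788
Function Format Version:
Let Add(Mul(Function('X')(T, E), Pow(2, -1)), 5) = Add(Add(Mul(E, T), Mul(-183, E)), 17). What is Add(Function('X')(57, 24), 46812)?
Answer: 40788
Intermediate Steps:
Function('X')(T, E) = Add(24, Mul(-366, E), Mul(2, E, T)) (Function('X')(T, E) = Add(-10, Mul(2, Add(Add(Mul(E, T), Mul(-183, E)), 17))) = Add(-10, Mul(2, Add(Add(Mul(-183, E), Mul(E, T)), 17))) = Add(-10, Mul(2, Add(17, Mul(-183, E), Mul(E, T)))) = Add(-10, Add(34, Mul(-366, E), Mul(2, E, T))) = Add(24, Mul(-366, E), Mul(2, E, T)))
Add(Function('X')(57, 24), 46812) = Add(Add(24, Mul(-366, 24), Mul(2, 24, 57)), 46812) = Add(Add(24, -8784, 2736), 46812) = Add(-6024, 46812) = 40788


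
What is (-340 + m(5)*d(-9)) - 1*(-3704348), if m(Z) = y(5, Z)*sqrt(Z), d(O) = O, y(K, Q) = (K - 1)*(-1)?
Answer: 3704008 + 36*sqrt(5) ≈ 3.7041e+6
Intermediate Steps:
y(K, Q) = 1 - K (y(K, Q) = (-1 + K)*(-1) = 1 - K)
m(Z) = -4*sqrt(Z) (m(Z) = (1 - 1*5)*sqrt(Z) = (1 - 5)*sqrt(Z) = -4*sqrt(Z))
(-340 + m(5)*d(-9)) - 1*(-3704348) = (-340 - 4*sqrt(5)*(-9)) - 1*(-3704348) = (-340 + 36*sqrt(5)) + 3704348 = 3704008 + 36*sqrt(5)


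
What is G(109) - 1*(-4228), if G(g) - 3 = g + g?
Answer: 4449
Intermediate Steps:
G(g) = 3 + 2*g (G(g) = 3 + (g + g) = 3 + 2*g)
G(109) - 1*(-4228) = (3 + 2*109) - 1*(-4228) = (3 + 218) + 4228 = 221 + 4228 = 4449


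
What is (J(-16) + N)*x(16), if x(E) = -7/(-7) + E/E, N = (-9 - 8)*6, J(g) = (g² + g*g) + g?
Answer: 788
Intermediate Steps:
J(g) = g + 2*g² (J(g) = (g² + g²) + g = 2*g² + g = g + 2*g²)
N = -102 (N = -17*6 = -102)
x(E) = 2 (x(E) = -7*(-⅐) + 1 = 1 + 1 = 2)
(J(-16) + N)*x(16) = (-16*(1 + 2*(-16)) - 102)*2 = (-16*(1 - 32) - 102)*2 = (-16*(-31) - 102)*2 = (496 - 102)*2 = 394*2 = 788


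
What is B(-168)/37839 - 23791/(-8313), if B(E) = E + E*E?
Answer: 377819059/104851869 ≈ 3.6034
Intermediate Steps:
B(E) = E + E**2
B(-168)/37839 - 23791/(-8313) = -168*(1 - 168)/37839 - 23791/(-8313) = -168*(-167)*(1/37839) - 23791*(-1/8313) = 28056*(1/37839) + 23791/8313 = 9352/12613 + 23791/8313 = 377819059/104851869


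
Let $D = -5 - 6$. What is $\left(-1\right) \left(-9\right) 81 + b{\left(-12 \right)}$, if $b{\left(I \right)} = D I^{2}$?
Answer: $-855$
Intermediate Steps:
$D = -11$
$b{\left(I \right)} = - 11 I^{2}$
$\left(-1\right) \left(-9\right) 81 + b{\left(-12 \right)} = \left(-1\right) \left(-9\right) 81 - 11 \left(-12\right)^{2} = 9 \cdot 81 - 1584 = 729 - 1584 = -855$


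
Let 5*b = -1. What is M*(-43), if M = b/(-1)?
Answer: -43/5 ≈ -8.6000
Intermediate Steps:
b = -⅕ (b = (⅕)*(-1) = -⅕ ≈ -0.20000)
M = ⅕ (M = -⅕/(-1) = -⅕*(-1) = ⅕ ≈ 0.20000)
M*(-43) = (⅕)*(-43) = -43/5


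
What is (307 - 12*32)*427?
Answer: -32879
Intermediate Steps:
(307 - 12*32)*427 = (307 - 384)*427 = -77*427 = -32879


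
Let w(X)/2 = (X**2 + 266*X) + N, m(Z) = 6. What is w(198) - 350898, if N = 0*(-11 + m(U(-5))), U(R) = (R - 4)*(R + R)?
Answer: -167154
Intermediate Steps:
U(R) = 2*R*(-4 + R) (U(R) = (-4 + R)*(2*R) = 2*R*(-4 + R))
N = 0 (N = 0*(-11 + 6) = 0*(-5) = 0)
w(X) = 2*X**2 + 532*X (w(X) = 2*((X**2 + 266*X) + 0) = 2*(X**2 + 266*X) = 2*X**2 + 532*X)
w(198) - 350898 = 2*198*(266 + 198) - 350898 = 2*198*464 - 350898 = 183744 - 350898 = -167154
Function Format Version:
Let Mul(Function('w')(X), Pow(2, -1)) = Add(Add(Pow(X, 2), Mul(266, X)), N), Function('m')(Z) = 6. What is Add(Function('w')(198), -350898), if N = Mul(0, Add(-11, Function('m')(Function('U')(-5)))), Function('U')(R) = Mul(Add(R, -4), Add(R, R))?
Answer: -167154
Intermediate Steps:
Function('U')(R) = Mul(2, R, Add(-4, R)) (Function('U')(R) = Mul(Add(-4, R), Mul(2, R)) = Mul(2, R, Add(-4, R)))
N = 0 (N = Mul(0, Add(-11, 6)) = Mul(0, -5) = 0)
Function('w')(X) = Add(Mul(2, Pow(X, 2)), Mul(532, X)) (Function('w')(X) = Mul(2, Add(Add(Pow(X, 2), Mul(266, X)), 0)) = Mul(2, Add(Pow(X, 2), Mul(266, X))) = Add(Mul(2, Pow(X, 2)), Mul(532, X)))
Add(Function('w')(198), -350898) = Add(Mul(2, 198, Add(266, 198)), -350898) = Add(Mul(2, 198, 464), -350898) = Add(183744, -350898) = -167154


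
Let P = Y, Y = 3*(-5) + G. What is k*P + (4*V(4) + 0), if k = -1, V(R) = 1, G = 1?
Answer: 18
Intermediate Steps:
Y = -14 (Y = 3*(-5) + 1 = -15 + 1 = -14)
P = -14
k*P + (4*V(4) + 0) = -1*(-14) + (4*1 + 0) = 14 + (4 + 0) = 14 + 4 = 18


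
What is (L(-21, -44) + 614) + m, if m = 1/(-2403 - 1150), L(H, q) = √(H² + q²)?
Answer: 2181541/3553 + √2377 ≈ 662.75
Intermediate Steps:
m = -1/3553 (m = 1/(-3553) = -1/3553 ≈ -0.00028145)
(L(-21, -44) + 614) + m = (√((-21)² + (-44)²) + 614) - 1/3553 = (√(441 + 1936) + 614) - 1/3553 = (√2377 + 614) - 1/3553 = (614 + √2377) - 1/3553 = 2181541/3553 + √2377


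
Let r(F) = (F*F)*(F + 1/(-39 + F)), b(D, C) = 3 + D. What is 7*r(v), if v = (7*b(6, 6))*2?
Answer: 406113372/29 ≈ 1.4004e+7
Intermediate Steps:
v = 126 (v = (7*(3 + 6))*2 = (7*9)*2 = 63*2 = 126)
r(F) = F**2*(F + 1/(-39 + F))
7*r(v) = 7*(126**2*(1 + 126**2 - 39*126)/(-39 + 126)) = 7*(15876*(1 + 15876 - 4914)/87) = 7*(15876*(1/87)*10963) = 7*(58016196/29) = 406113372/29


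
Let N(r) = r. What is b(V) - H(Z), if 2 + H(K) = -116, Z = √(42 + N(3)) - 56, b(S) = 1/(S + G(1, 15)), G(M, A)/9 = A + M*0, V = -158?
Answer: 2713/23 ≈ 117.96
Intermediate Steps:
G(M, A) = 9*A (G(M, A) = 9*(A + M*0) = 9*(A + 0) = 9*A)
b(S) = 1/(135 + S) (b(S) = 1/(S + 9*15) = 1/(S + 135) = 1/(135 + S))
Z = -56 + 3*√5 (Z = √(42 + 3) - 56 = √45 - 56 = 3*√5 - 56 = -56 + 3*√5 ≈ -49.292)
H(K) = -118 (H(K) = -2 - 116 = -118)
b(V) - H(Z) = 1/(135 - 158) - 1*(-118) = 1/(-23) + 118 = -1/23 + 118 = 2713/23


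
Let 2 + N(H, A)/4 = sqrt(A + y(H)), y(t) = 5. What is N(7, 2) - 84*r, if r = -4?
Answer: 328 + 4*sqrt(7) ≈ 338.58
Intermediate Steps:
N(H, A) = -8 + 4*sqrt(5 + A) (N(H, A) = -8 + 4*sqrt(A + 5) = -8 + 4*sqrt(5 + A))
N(7, 2) - 84*r = (-8 + 4*sqrt(5 + 2)) - 84*(-4) = (-8 + 4*sqrt(7)) + 336 = 328 + 4*sqrt(7)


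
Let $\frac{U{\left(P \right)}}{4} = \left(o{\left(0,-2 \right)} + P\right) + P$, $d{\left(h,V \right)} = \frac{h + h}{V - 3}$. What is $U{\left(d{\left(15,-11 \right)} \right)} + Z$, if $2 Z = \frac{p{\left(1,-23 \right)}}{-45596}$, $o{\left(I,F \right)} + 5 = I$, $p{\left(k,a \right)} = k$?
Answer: $- \frac{23709927}{638344} \approx -37.143$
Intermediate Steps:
$o{\left(I,F \right)} = -5 + I$
$d{\left(h,V \right)} = \frac{2 h}{-3 + V}$
$U{\left(P \right)} = -20 + 8 P$ ($U{\left(P \right)} = 4 \left(\left(\left(-5 + 0\right) + P\right) + P\right) = 4 \left(\left(-5 + P\right) + P\right) = 4 \left(-5 + 2 P\right) = -20 + 8 P$)
$Z = - \frac{1}{91192}$ ($Z = \frac{1 \frac{1}{-45596}}{2} = \frac{1 \left(- \frac{1}{45596}\right)}{2} = \frac{1}{2} \left(- \frac{1}{45596}\right) = - \frac{1}{91192} \approx -1.0966 \cdot 10^{-5}$)
$U{\left(d{\left(15,-11 \right)} \right)} + Z = \left(-20 + 8 \cdot 2 \cdot 15 \frac{1}{-3 - 11}\right) - \frac{1}{91192} = \left(-20 + 8 \cdot 2 \cdot 15 \frac{1}{-14}\right) - \frac{1}{91192} = \left(-20 + 8 \cdot 2 \cdot 15 \left(- \frac{1}{14}\right)\right) - \frac{1}{91192} = \left(-20 + 8 \left(- \frac{15}{7}\right)\right) - \frac{1}{91192} = \left(-20 - \frac{120}{7}\right) - \frac{1}{91192} = - \frac{260}{7} - \frac{1}{91192} = - \frac{23709927}{638344}$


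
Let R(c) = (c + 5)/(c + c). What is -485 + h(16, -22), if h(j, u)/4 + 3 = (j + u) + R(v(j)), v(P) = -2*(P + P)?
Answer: -16613/32 ≈ -519.16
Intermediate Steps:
v(P) = -4*P
R(c) = (5 + c)/(2*c) (R(c) = (5 + c)/((2*c)) = (5 + c)*(1/(2*c)) = (5 + c)/(2*c))
h(j, u) = -12 + 4*j + 4*u - (5 - 4*j)/(2*j) (h(j, u) = -12 + 4*((j + u) + (5 - 4*j)/(2*((-4*j)))) = -12 + 4*((j + u) + (-1/(4*j))*(5 - 4*j)/2) = -12 + 4*((j + u) - (5 - 4*j)/(8*j)) = -12 + 4*(j + u - (5 - 4*j)/(8*j)) = -12 + (4*j + 4*u - (5 - 4*j)/(2*j)) = -12 + 4*j + 4*u - (5 - 4*j)/(2*j))
-485 + h(16, -22) = -485 + (-10 + 4*16 + 4*(-22) - 5/2/16) = -485 + (-10 + 64 - 88 - 5/2*1/16) = -485 + (-10 + 64 - 88 - 5/32) = -485 - 1093/32 = -16613/32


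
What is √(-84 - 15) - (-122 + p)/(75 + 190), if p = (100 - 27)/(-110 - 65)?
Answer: 21423/46375 + 3*I*√11 ≈ 0.46195 + 9.9499*I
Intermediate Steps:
p = -73/175 (p = 73/(-175) = 73*(-1/175) = -73/175 ≈ -0.41714)
√(-84 - 15) - (-122 + p)/(75 + 190) = √(-84 - 15) - (-122 - 73/175)/(75 + 190) = √(-99) - (-21423)/(175*265) = 3*I*√11 - (-21423)/(175*265) = 3*I*√11 - 1*(-21423/46375) = 3*I*√11 + 21423/46375 = 21423/46375 + 3*I*√11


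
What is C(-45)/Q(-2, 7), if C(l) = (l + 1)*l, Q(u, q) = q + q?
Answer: 990/7 ≈ 141.43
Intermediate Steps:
Q(u, q) = 2*q
C(l) = l*(1 + l) (C(l) = (1 + l)*l = l*(1 + l))
C(-45)/Q(-2, 7) = (-45*(1 - 45))/((2*7)) = -45*(-44)/14 = 1980*(1/14) = 990/7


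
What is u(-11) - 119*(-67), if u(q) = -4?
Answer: 7969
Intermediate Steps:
u(-11) - 119*(-67) = -4 - 119*(-67) = -4 + 7973 = 7969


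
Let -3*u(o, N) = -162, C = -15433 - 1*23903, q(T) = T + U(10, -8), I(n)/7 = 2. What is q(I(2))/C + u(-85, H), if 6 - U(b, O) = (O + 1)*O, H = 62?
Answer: 177015/3278 ≈ 54.001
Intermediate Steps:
I(n) = 14 (I(n) = 7*2 = 14)
U(b, O) = 6 - O*(1 + O) (U(b, O) = 6 - (O + 1)*O = 6 - (1 + O)*O = 6 - O*(1 + O))
q(T) = -50 + T (q(T) = T + (6 - 1*(-8) - 1*(-8)²) = T + (6 + 8 - 1*64) = T + (6 + 8 - 64) = T - 50 = -50 + T)
C = -39336 (C = -15433 - 23903 = -39336)
u(o, N) = 54 (u(o, N) = -⅓*(-162) = 54)
q(I(2))/C + u(-85, H) = (-50 + 14)/(-39336) + 54 = -36*(-1/39336) + 54 = 3/3278 + 54 = 177015/3278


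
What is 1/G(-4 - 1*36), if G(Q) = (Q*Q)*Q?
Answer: -1/64000 ≈ -1.5625e-5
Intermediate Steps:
G(Q) = Q³ (G(Q) = Q²*Q = Q³)
1/G(-4 - 1*36) = 1/((-4 - 1*36)³) = 1/((-4 - 36)³) = 1/((-40)³) = 1/(-64000) = -1/64000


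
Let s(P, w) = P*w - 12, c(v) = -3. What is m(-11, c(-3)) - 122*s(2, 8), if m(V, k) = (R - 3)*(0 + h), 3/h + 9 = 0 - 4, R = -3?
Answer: -6326/13 ≈ -486.62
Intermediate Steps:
h = -3/13 (h = 3/(-9 + (0 - 4)) = 3/(-9 - 4) = 3/(-13) = 3*(-1/13) = -3/13 ≈ -0.23077)
s(P, w) = -12 + P*w
m(V, k) = 18/13 (m(V, k) = (-3 - 3)*(0 - 3/13) = -6*(-3/13) = 18/13)
m(-11, c(-3)) - 122*s(2, 8) = 18/13 - 122*(-12 + 2*8) = 18/13 - 122*(-12 + 16) = 18/13 - 122*4 = 18/13 - 488 = -6326/13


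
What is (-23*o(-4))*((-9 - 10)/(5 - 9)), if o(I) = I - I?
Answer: 0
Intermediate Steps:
o(I) = 0
(-23*o(-4))*((-9 - 10)/(5 - 9)) = (-23*0)*((-9 - 10)/(5 - 9)) = 0*(-19/(-4)) = 0*(-19*(-¼)) = 0*(19/4) = 0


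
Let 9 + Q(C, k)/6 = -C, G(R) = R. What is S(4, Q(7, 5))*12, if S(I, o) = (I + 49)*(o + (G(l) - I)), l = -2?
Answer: -64872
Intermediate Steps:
Q(C, k) = -54 - 6*C (Q(C, k) = -54 + 6*(-C) = -54 - 6*C)
S(I, o) = (49 + I)*(-2 + o - I) (S(I, o) = (I + 49)*(o + (-2 - I)) = (49 + I)*(-2 + o - I))
S(4, Q(7, 5))*12 = (-98 - 1*4² - 51*4 + 49*(-54 - 6*7) + 4*(-54 - 6*7))*12 = (-98 - 1*16 - 204 + 49*(-54 - 42) + 4*(-54 - 42))*12 = (-98 - 16 - 204 + 49*(-96) + 4*(-96))*12 = (-98 - 16 - 204 - 4704 - 384)*12 = -5406*12 = -64872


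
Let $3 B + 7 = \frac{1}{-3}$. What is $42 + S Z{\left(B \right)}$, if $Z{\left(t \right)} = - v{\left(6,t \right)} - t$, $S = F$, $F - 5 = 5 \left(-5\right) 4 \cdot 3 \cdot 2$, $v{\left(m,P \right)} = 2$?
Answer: $- \frac{2002}{9} \approx -222.44$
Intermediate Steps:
$B = - \frac{22}{9}$ ($B = - \frac{7}{3} + \frac{1}{3 \left(-3\right)} = - \frac{7}{3} + \frac{1}{3} \left(- \frac{1}{3}\right) = - \frac{7}{3} - \frac{1}{9} = - \frac{22}{9} \approx -2.4444$)
$F = -595$ ($F = 5 + 5 \left(-5\right) 4 \cdot 3 \cdot 2 = 5 - 25 \cdot 12 \cdot 2 = 5 - 600 = -595$)
$S = -595$
$Z{\left(t \right)} = -2 - t$ ($Z{\left(t \right)} = \left(-1\right) 2 - t = -2 - t$)
$42 + S Z{\left(B \right)} = 42 - 595 \left(-2 - - \frac{22}{9}\right) = 42 - 595 \left(-2 + \frac{22}{9}\right) = 42 - \frac{2380}{9} = - \frac{2002}{9}$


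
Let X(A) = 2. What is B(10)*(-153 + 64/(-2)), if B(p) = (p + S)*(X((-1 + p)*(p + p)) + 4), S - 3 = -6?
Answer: -7770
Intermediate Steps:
S = -3 (S = 3 - 6 = -3)
B(p) = -18 + 6*p (B(p) = (p - 3)*(2 + 4) = (-3 + p)*6 = -18 + 6*p)
B(10)*(-153 + 64/(-2)) = (-18 + 6*10)*(-153 + 64/(-2)) = (-18 + 60)*(-153 + 64*(-½)) = 42*(-153 - 32) = 42*(-185) = -7770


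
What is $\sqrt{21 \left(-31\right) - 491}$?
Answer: $i \sqrt{1142} \approx 33.794 i$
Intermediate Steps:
$\sqrt{21 \left(-31\right) - 491} = \sqrt{-651 - 491} = \sqrt{-1142} = i \sqrt{1142}$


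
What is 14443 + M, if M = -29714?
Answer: -15271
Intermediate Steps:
14443 + M = 14443 - 29714 = -15271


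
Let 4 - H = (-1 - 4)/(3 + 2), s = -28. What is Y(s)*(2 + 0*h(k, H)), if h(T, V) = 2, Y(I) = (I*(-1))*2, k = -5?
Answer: 112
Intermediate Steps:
Y(I) = -2*I (Y(I) = -I*2 = -2*I)
H = 5 (H = 4 - (-1 - 4)/(3 + 2) = 4 - (-5)/5 = 4 - 1*(-1) = 4 + 1 = 5)
Y(s)*(2 + 0*h(k, H)) = (-2*(-28))*(2 + 0*2) = 56*(2 + 0) = 56*2 = 112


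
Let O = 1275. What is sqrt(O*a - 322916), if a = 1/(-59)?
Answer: I*sqrt(1124145821)/59 ≈ 568.28*I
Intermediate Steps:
a = -1/59 ≈ -0.016949
sqrt(O*a - 322916) = sqrt(1275*(-1/59) - 322916) = sqrt(-1275/59 - 322916) = sqrt(-19053319/59) = I*sqrt(1124145821)/59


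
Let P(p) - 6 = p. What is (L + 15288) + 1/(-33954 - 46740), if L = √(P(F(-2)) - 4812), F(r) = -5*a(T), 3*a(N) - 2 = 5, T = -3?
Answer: 1233649871/80694 + I*√43359/3 ≈ 15288.0 + 69.409*I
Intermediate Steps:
a(N) = 7/3 (a(N) = ⅔ + (⅓)*5 = ⅔ + 5/3 = 7/3)
F(r) = -35/3 (F(r) = -5*7/3 = -35/3)
P(p) = 6 + p
L = I*√43359/3 (L = √((6 - 35/3) - 4812) = √(-17/3 - 4812) = √(-14453/3) = I*√43359/3 ≈ 69.409*I)
(L + 15288) + 1/(-33954 - 46740) = (I*√43359/3 + 15288) + 1/(-33954 - 46740) = (15288 + I*√43359/3) + 1/(-80694) = (15288 + I*√43359/3) - 1/80694 = 1233649871/80694 + I*√43359/3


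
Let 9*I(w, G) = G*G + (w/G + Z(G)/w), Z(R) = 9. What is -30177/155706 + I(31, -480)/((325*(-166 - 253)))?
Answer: -13899231409493/36404374212000 ≈ -0.38180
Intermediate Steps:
I(w, G) = 1/w + G**2/9 + w/(9*G) (I(w, G) = (G*G + (w/G + 9/w))/9 = (G**2 + (9/w + w/G))/9 = (G**2 + 9/w + w/G)/9 = 1/w + G**2/9 + w/(9*G))
-30177/155706 + I(31, -480)/((325*(-166 - 253))) = -30177/155706 + (1/31 + (1/9)*(-480)**2 + (1/9)*31/(-480))/((325*(-166 - 253))) = -30177*1/155706 + (1/31 + (1/9)*230400 + (1/9)*31*(-1/480))/((325*(-419))) = -10059/51902 + (1/31 + 25600 - 31/4320)/(-136175) = -10059/51902 + (3428355359/133920)*(-1/136175) = -10059/51902 - 263719643/1402812000 = -13899231409493/36404374212000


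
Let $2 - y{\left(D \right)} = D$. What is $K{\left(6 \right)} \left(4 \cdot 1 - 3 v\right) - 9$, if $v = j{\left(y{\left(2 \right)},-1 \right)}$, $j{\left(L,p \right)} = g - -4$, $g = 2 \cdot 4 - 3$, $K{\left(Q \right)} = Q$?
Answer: $-147$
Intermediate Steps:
$y{\left(D \right)} = 2 - D$
$g = 5$ ($g = 8 - 3 = 5$)
$j{\left(L,p \right)} = 9$ ($j{\left(L,p \right)} = 5 - -4 = 5 + 4 = 9$)
$v = 9$
$K{\left(6 \right)} \left(4 \cdot 1 - 3 v\right) - 9 = 6 \left(4 \cdot 1 - 27\right) - 9 = 6 \left(4 - 27\right) - 9 = 6 \left(-23\right) - 9 = -138 - 9 = -147$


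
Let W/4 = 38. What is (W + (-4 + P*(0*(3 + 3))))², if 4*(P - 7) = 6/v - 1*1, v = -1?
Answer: 21904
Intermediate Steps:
W = 152 (W = 4*38 = 152)
P = 21/4 (P = 7 + (6/(-1) - 1*1)/4 = 7 + (6*(-1) - 1)/4 = 7 + (-6 - 1)/4 = 7 + (¼)*(-7) = 7 - 7/4 = 21/4 ≈ 5.2500)
(W + (-4 + P*(0*(3 + 3))))² = (152 + (-4 + 21*(0*(3 + 3))/4))² = (152 + (-4 + 21*(0*6)/4))² = (152 + (-4 + (21/4)*0))² = (152 + (-4 + 0))² = (152 - 4)² = 148² = 21904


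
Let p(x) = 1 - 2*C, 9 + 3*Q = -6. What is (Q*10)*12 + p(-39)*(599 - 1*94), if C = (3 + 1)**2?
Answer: -16255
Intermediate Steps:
Q = -5 (Q = -3 + (1/3)*(-6) = -3 - 2 = -5)
C = 16 (C = 4**2 = 16)
p(x) = -31 (p(x) = 1 - 2*16 = 1 - 32 = -31)
(Q*10)*12 + p(-39)*(599 - 1*94) = -5*10*12 - 31*(599 - 1*94) = -50*12 - 31*(599 - 94) = -600 - 31*505 = -600 - 15655 = -16255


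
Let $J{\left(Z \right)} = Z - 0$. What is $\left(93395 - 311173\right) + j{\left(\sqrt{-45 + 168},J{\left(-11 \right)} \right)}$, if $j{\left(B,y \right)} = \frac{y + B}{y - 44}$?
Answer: $- \frac{1088889}{5} - \frac{\sqrt{123}}{55} \approx -2.1778 \cdot 10^{5}$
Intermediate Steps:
$J{\left(Z \right)} = Z$ ($J{\left(Z \right)} = Z + 0 = Z$)
$j{\left(B,y \right)} = \frac{B + y}{-44 + y}$
$\left(93395 - 311173\right) + j{\left(\sqrt{-45 + 168},J{\left(-11 \right)} \right)} = \left(93395 - 311173\right) + \frac{\sqrt{-45 + 168} - 11}{-44 - 11} = -217778 + \frac{\sqrt{123} - 11}{-55} = -217778 - \frac{-11 + \sqrt{123}}{55} = -217778 + \left(\frac{1}{5} - \frac{\sqrt{123}}{55}\right) = - \frac{1088889}{5} - \frac{\sqrt{123}}{55}$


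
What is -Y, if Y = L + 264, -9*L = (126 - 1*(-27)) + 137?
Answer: -2086/9 ≈ -231.78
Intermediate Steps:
L = -290/9 (L = -((126 - 1*(-27)) + 137)/9 = -((126 + 27) + 137)/9 = -(153 + 137)/9 = -⅑*290 = -290/9 ≈ -32.222)
Y = 2086/9 (Y = -290/9 + 264 = 2086/9 ≈ 231.78)
-Y = -1*2086/9 = -2086/9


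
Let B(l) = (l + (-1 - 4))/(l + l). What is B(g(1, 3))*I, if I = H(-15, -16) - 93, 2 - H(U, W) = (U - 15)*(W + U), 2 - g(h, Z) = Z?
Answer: -3063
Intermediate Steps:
g(h, Z) = 2 - Z
H(U, W) = 2 - (-15 + U)*(U + W) (H(U, W) = 2 - (U - 15)*(W + U) = 2 - (-15 + U)*(U + W))
B(l) = (-5 + l)/(2*l) (B(l) = (l - 5)/((2*l)) = (-5 + l)*(1/(2*l)) = (-5 + l)/(2*l))
I = -1021 (I = (2 - 1*(-15)² + 15*(-15) + 15*(-16) - 1*(-15)*(-16)) - 93 = (2 - 1*225 - 225 - 240 - 240) - 93 = (2 - 225 - 225 - 240 - 240) - 93 = -928 - 93 = -1021)
B(g(1, 3))*I = ((-5 + (2 - 1*3))/(2*(2 - 1*3)))*(-1021) = ((-5 + (2 - 3))/(2*(2 - 3)))*(-1021) = ((½)*(-5 - 1)/(-1))*(-1021) = ((½)*(-1)*(-6))*(-1021) = 3*(-1021) = -3063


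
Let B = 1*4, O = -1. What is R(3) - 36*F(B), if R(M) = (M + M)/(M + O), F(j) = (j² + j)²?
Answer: -14397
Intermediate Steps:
B = 4
F(j) = (j + j²)²
R(M) = 2*M/(-1 + M) (R(M) = (M + M)/(M - 1) = (2*M)/(-1 + M) = 2*M/(-1 + M))
R(3) - 36*F(B) = 2*3/(-1 + 3) - 36*4²*(1 + 4)² = 2*3/2 - 576*5² = 2*3*(½) - 576*25 = 3 - 36*400 = 3 - 14400 = -14397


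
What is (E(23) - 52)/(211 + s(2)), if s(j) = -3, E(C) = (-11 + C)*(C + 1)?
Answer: 59/52 ≈ 1.1346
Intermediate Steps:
E(C) = (1 + C)*(-11 + C) (E(C) = (-11 + C)*(1 + C) = (1 + C)*(-11 + C))
(E(23) - 52)/(211 + s(2)) = ((-11 + 23**2 - 10*23) - 52)/(211 - 3) = ((-11 + 529 - 230) - 52)/208 = (288 - 52)*(1/208) = 236*(1/208) = 59/52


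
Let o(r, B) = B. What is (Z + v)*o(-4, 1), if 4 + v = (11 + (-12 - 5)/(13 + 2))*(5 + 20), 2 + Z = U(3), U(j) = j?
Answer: 731/3 ≈ 243.67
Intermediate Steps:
Z = 1 (Z = -2 + 3 = 1)
v = 728/3 (v = -4 + (11 + (-12 - 5)/(13 + 2))*(5 + 20) = -4 + (11 - 17/15)*25 = -4 + (148/15)*25 = -4 + 740/3 = 728/3 ≈ 242.67)
(Z + v)*o(-4, 1) = (1 + 728/3)*1 = (731/3)*1 = 731/3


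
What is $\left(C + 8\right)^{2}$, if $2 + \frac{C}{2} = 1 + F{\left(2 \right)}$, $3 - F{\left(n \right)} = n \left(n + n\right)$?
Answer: $16$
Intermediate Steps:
$F{\left(n \right)} = 3 - 2 n^{2}$ ($F{\left(n \right)} = 3 - n \left(n + n\right) = 3 - n 2 n = 3 - 2 n^{2}$)
$C = -12$ ($C = -4 + 2 \left(1 + \left(3 - 2 \cdot 2^{2}\right)\right) = -4 + 2 \left(1 + \left(3 - 8\right)\right) = -4 + 2 \left(1 - 5\right) = -4 + 2 \left(-4\right) = -4 - 8 = -12$)
$\left(C + 8\right)^{2} = \left(-12 + 8\right)^{2} = \left(-4\right)^{2} = 16$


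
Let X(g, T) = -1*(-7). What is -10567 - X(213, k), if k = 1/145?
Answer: -10574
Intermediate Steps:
k = 1/145 ≈ 0.0068966
X(g, T) = 7
-10567 - X(213, k) = -10567 - 1*7 = -10567 - 7 = -10574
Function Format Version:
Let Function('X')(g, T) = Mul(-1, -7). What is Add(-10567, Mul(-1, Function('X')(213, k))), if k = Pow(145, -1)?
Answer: -10574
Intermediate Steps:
k = Rational(1, 145) ≈ 0.0068966
Function('X')(g, T) = 7
Add(-10567, Mul(-1, Function('X')(213, k))) = Add(-10567, Mul(-1, 7)) = Add(-10567, -7) = -10574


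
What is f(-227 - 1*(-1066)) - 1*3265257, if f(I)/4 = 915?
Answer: -3261597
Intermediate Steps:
f(I) = 3660 (f(I) = 4*915 = 3660)
f(-227 - 1*(-1066)) - 1*3265257 = 3660 - 1*3265257 = 3660 - 3265257 = -3261597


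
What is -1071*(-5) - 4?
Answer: 5351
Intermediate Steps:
-1071*(-5) - 4 = -119*(-45) - 4 = 5355 - 4 = 5351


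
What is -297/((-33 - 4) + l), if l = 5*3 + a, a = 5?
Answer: 297/17 ≈ 17.471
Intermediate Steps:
l = 20 (l = 5*3 + 5 = 15 + 5 = 20)
-297/((-33 - 4) + l) = -297/((-33 - 4) + 20) = -297/(-37 + 20) = -297/(-17) = -297*(-1/17) = 297/17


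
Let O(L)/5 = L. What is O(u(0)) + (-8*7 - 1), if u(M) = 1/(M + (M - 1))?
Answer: -62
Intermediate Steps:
u(M) = 1/(-1 + 2*M) (u(M) = 1/(M + (-1 + M)) = 1/(-1 + 2*M))
O(L) = 5*L
O(u(0)) + (-8*7 - 1) = 5/(-1 + 2*0) + (-8*7 - 1) = 5/(-1 + 0) + (-56 - 1) = 5/(-1) - 57 = 5*(-1) - 57 = -5 - 57 = -62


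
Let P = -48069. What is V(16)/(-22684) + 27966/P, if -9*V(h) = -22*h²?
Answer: -166115314/272599299 ≈ -0.60938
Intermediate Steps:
V(h) = 22*h²/9 (V(h) = -(-22)*h²/9 = 22*h²/9)
V(16)/(-22684) + 27966/P = ((22/9)*16²)/(-22684) + 27966/(-48069) = ((22/9)*256)*(-1/22684) + 27966*(-1/48069) = (5632/9)*(-1/22684) - 9322/16023 = -1408/51039 - 9322/16023 = -166115314/272599299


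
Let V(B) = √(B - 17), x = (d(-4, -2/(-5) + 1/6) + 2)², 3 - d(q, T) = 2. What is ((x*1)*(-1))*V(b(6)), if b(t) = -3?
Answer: -18*I*√5 ≈ -40.249*I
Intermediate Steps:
d(q, T) = 1 (d(q, T) = 3 - 1*2 = 3 - 2 = 1)
x = 9 (x = (1 + 2)² = 3² = 9)
V(B) = √(-17 + B)
((x*1)*(-1))*V(b(6)) = ((9*1)*(-1))*√(-17 - 3) = (9*(-1))*√(-20) = -18*I*√5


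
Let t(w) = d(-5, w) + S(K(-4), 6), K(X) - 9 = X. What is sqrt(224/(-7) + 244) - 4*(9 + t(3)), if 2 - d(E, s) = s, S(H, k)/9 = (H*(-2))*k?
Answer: 2128 + 2*sqrt(53) ≈ 2142.6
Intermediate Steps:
K(X) = 9 + X
S(H, k) = -18*H*k (S(H, k) = 9*((H*(-2))*k) = 9*((-2*H)*k) = 9*(-2*H*k) = -18*H*k)
d(E, s) = 2 - s
t(w) = -538 - w (t(w) = (2 - w) - 18*(9 - 4)*6 = (2 - w) - 18*5*6 = (2 - w) - 540 = -538 - w)
sqrt(224/(-7) + 244) - 4*(9 + t(3)) = sqrt(224/(-7) + 244) - 4*(9 + (-538 - 1*3)) = sqrt(224*(-1/7) + 244) - 4*(9 + (-538 - 3)) = sqrt(-32 + 244) - 4*(9 - 541) = sqrt(212) - 4*(-532) = 2*sqrt(53) + 2128 = 2128 + 2*sqrt(53)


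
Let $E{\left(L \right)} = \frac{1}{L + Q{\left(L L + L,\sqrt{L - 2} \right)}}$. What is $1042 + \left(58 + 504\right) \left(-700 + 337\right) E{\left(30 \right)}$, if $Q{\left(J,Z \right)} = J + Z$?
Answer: $\frac{191108066}{230393} + \frac{102003 \sqrt{7}}{230393} \approx 830.66$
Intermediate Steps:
$E{\left(L \right)} = \frac{1}{L^{2} + \sqrt{-2 + L} + 2 L}$ ($E{\left(L \right)} = \frac{1}{L + \left(\left(L L + L\right) + \sqrt{L - 2}\right)} = \frac{1}{L + \left(\left(L^{2} + L\right) + \sqrt{-2 + L}\right)} = \frac{1}{L + \left(\left(L + L^{2}\right) + \sqrt{-2 + L}\right)} = \frac{1}{L + \left(L + L^{2} + \sqrt{-2 + L}\right)} = \frac{1}{L^{2} + \sqrt{-2 + L} + 2 L}$)
$1042 + \left(58 + 504\right) \left(-700 + 337\right) E{\left(30 \right)} = 1042 + \frac{\left(58 + 504\right) \left(-700 + 337\right)}{30 + \sqrt{-2 + 30} + 30 \left(1 + 30\right)} = 1042 + \frac{562 \left(-363\right)}{30 + \sqrt{28} + 30 \cdot 31} = 1042 - \frac{204006}{30 + 2 \sqrt{7} + 930} = 1042 - \frac{204006}{960 + 2 \sqrt{7}}$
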